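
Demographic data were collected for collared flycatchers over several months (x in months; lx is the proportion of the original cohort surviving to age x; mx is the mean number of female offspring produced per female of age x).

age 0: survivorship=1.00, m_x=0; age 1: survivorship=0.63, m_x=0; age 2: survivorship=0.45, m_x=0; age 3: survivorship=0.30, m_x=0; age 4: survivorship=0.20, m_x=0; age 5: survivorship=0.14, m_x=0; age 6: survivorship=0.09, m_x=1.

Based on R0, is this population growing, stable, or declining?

declining

R0 = Σ lx·mx = 0 + 0 + 0 + 0 + 0 + 0 + 0.09 = 0.09
R0 < 1, so the population is declining.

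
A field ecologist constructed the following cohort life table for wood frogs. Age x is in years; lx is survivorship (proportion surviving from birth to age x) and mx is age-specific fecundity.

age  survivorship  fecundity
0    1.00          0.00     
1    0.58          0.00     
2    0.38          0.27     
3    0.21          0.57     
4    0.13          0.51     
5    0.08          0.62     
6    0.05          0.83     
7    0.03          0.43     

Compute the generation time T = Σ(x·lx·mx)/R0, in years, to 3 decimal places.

3.609

lx·mx: 0, 0, 0.1026, 0.1197, 0.0663, 0.0496, 0.0415, 0.0129 → R0 = 0.3926
x·lx·mx: 0, 0, 0.2052, 0.3591, 0.2652, 0.248, 0.249, 0.0903 → Σ = 1.4168
T = 1.4168 / 0.3926 = 3.608762… → 3.609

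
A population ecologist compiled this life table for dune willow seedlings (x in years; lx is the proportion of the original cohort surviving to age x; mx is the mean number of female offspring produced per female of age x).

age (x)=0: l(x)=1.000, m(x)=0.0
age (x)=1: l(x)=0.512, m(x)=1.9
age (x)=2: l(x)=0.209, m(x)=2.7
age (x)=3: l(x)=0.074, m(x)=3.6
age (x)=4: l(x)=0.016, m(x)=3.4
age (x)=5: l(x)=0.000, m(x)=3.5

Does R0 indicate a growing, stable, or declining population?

R0 = Σ lx·mx = 0 + 0.9728 + 0.5643 + 0.2664 + 0.0544 + 0 = 1.8579
R0 > 1, so the population is growing.

growing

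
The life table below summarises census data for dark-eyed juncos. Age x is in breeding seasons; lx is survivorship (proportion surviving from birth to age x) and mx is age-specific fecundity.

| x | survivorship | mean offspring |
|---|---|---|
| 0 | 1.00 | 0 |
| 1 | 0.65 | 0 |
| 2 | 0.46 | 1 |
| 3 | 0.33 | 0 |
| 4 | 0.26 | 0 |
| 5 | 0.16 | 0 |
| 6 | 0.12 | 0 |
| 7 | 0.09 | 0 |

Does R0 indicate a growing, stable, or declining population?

R0 = Σ lx·mx = 0 + 0 + 0.46 + 0 + 0 + 0 + 0 + 0 = 0.46
R0 < 1, so the population is declining.

declining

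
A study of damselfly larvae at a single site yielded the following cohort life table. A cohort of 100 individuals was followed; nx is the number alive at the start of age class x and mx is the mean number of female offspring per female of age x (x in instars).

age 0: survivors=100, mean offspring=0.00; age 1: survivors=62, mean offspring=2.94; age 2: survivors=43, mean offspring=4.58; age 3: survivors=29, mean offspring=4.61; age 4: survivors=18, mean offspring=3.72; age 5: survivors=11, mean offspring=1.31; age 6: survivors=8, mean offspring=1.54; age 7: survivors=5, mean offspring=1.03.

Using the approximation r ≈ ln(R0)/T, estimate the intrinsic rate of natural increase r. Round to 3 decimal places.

0.776

lx = nx/n0 = nx/100: 1, 0.62, 0.43, 0.29, 0.18, 0.11, 0.08, 0.05
R0 = Σ lx·mx = 0 + 1.8228 + 1.9694 + 1.3369 + 0.6696 + 0.1441 + 0.1232 + 0.0515 = 6.1175
Σ x·lx·mx = 14.2709; T = 14.2709/6.1175 = 2.3328…
r ≈ ln(R0)/T = ln(6.1175)/2.3328… = 0.77639… → 0.776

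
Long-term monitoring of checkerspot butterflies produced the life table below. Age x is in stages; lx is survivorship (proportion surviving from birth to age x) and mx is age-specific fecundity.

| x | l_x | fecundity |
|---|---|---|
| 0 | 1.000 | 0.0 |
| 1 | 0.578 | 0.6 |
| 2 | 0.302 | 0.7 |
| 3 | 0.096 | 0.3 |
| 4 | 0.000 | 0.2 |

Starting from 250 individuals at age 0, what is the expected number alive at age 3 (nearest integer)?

Expected survivors = N0 · l_3 = 250 × 0.096 = 24 → 24

24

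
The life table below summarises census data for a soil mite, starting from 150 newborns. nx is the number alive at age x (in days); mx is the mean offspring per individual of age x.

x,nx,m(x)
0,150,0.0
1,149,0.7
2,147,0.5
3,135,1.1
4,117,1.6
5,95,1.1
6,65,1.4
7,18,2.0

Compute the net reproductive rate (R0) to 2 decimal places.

4.97

lx = nx/n0 = nx/150: 1, 0.99333…, 0.98, 0.9, 0.78, 0.63333…, 0.43333…, 0.12
lx·mx by age: 0, 0.695333…, 0.49, 0.99, 1.248, 0.696667…, 0.606667…, 0.24
R0 = Σ lx·mx = 4.966667… → 4.97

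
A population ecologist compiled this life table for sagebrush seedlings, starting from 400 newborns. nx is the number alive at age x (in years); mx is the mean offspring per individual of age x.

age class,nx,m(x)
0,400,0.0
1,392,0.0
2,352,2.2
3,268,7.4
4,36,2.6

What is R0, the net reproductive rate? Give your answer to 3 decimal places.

lx = nx/n0 = nx/400: 1, 0.98, 0.88, 0.67, 0.09
lx·mx by age: 0, 0, 1.936, 4.958, 0.234
R0 = Σ lx·mx = 7.128 → 7.128

7.128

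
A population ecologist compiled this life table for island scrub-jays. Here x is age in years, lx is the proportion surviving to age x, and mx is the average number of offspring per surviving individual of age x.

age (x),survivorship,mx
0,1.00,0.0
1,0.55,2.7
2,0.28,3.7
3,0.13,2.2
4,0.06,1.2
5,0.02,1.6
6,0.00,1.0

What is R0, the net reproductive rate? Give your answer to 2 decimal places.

2.91

lx·mx by age: 0, 1.485, 1.036, 0.286, 0.072, 0.032, 0
R0 = Σ lx·mx = 2.911 → 2.91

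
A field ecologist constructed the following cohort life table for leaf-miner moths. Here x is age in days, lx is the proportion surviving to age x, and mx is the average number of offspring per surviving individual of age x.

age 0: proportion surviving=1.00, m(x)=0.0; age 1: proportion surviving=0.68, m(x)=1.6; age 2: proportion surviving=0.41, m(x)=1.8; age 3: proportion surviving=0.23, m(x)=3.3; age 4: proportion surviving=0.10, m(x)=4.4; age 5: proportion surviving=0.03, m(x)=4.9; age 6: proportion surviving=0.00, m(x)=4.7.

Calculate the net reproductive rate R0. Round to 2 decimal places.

3.17

lx·mx by age: 0, 1.088, 0.738, 0.759, 0.44, 0.147, 0
R0 = Σ lx·mx = 3.172 → 3.17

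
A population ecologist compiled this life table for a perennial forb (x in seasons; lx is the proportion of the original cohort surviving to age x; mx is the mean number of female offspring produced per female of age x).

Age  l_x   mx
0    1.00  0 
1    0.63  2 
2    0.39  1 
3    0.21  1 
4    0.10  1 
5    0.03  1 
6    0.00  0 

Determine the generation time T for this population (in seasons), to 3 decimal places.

1.618

lx·mx: 0, 1.26, 0.39, 0.21, 0.1, 0.03, 0 → R0 = 1.99
x·lx·mx: 0, 1.26, 0.78, 0.63, 0.4, 0.15, 0 → Σ = 3.22
T = 3.22 / 1.99 = 1.61809… → 1.618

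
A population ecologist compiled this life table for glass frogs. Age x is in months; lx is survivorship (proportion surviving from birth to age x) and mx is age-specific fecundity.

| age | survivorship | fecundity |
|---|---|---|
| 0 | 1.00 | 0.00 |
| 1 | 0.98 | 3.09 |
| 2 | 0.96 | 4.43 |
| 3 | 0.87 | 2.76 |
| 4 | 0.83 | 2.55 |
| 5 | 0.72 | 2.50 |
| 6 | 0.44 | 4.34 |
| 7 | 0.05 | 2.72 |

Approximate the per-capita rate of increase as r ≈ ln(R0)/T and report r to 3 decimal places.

R0 = Σ lx·mx = 0 + 3.0282 + 4.2528 + 2.4012 + 2.1165 + 1.8 + 1.9096 + 0.136 = 15.6443
Σ x·lx·mx = 48.613; T = 48.613/15.6443 = 3.10739…
r ≈ ln(R0)/T = ln(15.6443)/3.10739… = 0.88502… → 0.885

0.885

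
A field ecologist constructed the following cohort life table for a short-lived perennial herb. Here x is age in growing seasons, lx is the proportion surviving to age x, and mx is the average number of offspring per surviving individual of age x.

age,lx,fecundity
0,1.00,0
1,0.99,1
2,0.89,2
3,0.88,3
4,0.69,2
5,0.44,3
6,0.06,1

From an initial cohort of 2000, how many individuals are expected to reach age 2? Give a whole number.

1780

Expected survivors = N0 · l_2 = 2000 × 0.89 = 1780 → 1780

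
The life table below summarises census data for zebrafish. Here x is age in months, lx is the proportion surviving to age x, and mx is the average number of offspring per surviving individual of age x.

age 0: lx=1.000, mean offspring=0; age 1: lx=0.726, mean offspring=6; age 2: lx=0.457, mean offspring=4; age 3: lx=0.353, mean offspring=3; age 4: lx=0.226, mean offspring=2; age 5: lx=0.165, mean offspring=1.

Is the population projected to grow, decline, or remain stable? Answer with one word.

growing

R0 = Σ lx·mx = 0 + 4.356 + 1.828 + 1.059 + 0.452 + 0.165 = 7.86
R0 > 1, so the population is growing.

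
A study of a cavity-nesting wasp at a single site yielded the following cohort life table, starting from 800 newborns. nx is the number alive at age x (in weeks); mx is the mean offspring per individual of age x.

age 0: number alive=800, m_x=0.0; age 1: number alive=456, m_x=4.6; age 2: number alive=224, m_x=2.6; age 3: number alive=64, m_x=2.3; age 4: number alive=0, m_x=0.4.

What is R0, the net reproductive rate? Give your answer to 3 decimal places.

lx = nx/n0 = nx/800: 1, 0.57, 0.28, 0.08, 0
lx·mx by age: 0, 2.622, 0.728, 0.184, 0
R0 = Σ lx·mx = 3.534 → 3.534

3.534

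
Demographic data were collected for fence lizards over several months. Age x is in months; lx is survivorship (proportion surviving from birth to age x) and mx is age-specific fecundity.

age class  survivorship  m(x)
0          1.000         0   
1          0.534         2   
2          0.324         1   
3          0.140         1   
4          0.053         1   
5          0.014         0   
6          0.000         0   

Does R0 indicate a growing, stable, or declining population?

R0 = Σ lx·mx = 0 + 1.068 + 0.324 + 0.14 + 0.053 + 0 + 0 = 1.585
R0 > 1, so the population is growing.

growing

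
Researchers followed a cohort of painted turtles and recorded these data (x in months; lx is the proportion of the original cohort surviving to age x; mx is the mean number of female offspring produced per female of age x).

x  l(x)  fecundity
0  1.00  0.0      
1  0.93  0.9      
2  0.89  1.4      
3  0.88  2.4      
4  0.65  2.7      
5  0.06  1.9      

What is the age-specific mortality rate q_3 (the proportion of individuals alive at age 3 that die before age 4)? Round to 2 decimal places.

0.26

q_3 = (l_3 − l_4) / l_3 = (0.88 − 0.65) / 0.88
     = 0.23 / 0.88 = 0.261364… → 0.26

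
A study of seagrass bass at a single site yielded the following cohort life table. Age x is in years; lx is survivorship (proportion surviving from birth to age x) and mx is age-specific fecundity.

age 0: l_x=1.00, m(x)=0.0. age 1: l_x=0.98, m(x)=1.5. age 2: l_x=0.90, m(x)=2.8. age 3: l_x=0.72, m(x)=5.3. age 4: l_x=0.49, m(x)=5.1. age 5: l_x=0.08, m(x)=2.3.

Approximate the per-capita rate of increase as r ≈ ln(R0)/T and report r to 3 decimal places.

R0 = Σ lx·mx = 0 + 1.47 + 2.52 + 3.816 + 2.499 + 0.184 = 10.489
Σ x·lx·mx = 28.874; T = 28.874/10.489 = 2.75279…
r ≈ ln(R0)/T = ln(10.489)/2.75279… = 0.8538… → 0.854

0.854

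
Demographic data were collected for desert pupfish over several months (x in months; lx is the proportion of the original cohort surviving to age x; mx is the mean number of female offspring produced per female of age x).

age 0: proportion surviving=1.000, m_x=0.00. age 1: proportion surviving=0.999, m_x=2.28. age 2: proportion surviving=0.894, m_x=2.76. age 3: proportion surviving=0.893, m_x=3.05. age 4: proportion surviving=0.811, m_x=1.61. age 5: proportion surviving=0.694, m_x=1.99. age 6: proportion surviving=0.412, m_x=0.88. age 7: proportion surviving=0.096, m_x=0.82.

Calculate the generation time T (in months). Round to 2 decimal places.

2.85

lx·mx: 0, 2.27772, 2.46744, 2.72365, 1.30571, 1.38106, 0.36256, 0.07872 → R0 = 10.59686
x·lx·mx: 0, 2.27772, 4.93488, 8.17095, 5.22284, 6.9053, 2.17536, 0.55104 → Σ = 30.23809
T = 30.23809 / 10.59686 = 2.853495… → 2.85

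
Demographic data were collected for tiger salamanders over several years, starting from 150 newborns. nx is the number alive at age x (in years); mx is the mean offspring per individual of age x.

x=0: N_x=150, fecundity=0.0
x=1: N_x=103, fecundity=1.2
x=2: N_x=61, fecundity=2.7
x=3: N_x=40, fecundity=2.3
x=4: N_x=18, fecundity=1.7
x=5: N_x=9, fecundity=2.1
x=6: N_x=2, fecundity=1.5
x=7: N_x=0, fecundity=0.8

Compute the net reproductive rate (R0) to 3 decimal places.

2.885

lx = nx/n0 = nx/150: 1, 0.68667…, 0.40667…, 0.26667…, 0.12, 0.06, 0.01333…, 0
lx·mx by age: 0, 0.824…, 1.098…, 0.613333…, 0.204, 0.126, 0.02…, 0
R0 = Σ lx·mx = 2.885333… → 2.885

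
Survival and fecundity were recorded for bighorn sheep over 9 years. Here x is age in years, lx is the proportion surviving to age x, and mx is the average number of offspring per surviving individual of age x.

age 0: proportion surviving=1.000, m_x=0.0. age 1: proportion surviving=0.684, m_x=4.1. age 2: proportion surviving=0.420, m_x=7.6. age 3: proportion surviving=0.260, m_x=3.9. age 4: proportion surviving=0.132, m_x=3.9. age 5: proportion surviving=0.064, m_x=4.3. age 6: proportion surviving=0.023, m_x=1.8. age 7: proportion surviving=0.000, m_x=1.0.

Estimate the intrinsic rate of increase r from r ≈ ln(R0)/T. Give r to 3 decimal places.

R0 = Σ lx·mx = 0 + 2.8044 + 3.192 + 1.014 + 0.5148 + 0.2752 + 0.0414 + 0 = 7.8418
Σ x·lx·mx = 15.914; T = 15.914/7.8418 = 2.02938…
r ≈ ln(R0)/T = ln(7.8418)/2.02938… = 1.01483… → 1.015

1.015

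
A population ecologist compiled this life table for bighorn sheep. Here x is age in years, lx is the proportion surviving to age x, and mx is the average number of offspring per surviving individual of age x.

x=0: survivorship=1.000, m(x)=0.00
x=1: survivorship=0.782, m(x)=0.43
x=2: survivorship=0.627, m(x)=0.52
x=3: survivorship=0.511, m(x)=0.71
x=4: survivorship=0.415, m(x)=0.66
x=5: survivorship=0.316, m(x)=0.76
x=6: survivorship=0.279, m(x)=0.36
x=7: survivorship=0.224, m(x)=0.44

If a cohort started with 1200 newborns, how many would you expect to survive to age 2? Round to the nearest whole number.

Expected survivors = N0 · l_2 = 1200 × 0.627 = 752.4 → 752

752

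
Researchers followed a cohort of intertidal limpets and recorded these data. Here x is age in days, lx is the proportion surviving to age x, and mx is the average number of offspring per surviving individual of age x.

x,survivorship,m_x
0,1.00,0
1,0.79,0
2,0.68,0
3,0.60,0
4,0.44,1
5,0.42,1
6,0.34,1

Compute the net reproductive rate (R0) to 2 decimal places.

1.20

lx·mx by age: 0, 0, 0, 0, 0.44, 0.42, 0.34
R0 = Σ lx·mx = 1.2 → 1.20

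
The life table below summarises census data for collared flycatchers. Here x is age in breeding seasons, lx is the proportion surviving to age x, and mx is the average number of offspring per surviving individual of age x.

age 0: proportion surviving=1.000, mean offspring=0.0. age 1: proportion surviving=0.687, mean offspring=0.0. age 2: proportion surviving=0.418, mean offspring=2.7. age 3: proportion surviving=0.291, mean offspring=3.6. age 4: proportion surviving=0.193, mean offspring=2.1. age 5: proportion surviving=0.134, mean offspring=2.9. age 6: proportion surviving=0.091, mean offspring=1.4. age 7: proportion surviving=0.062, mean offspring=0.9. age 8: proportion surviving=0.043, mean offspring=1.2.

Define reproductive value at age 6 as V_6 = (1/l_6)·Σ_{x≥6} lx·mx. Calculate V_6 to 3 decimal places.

lx·mx for x ≥ 6: 0.1274, 0.0558, 0.0516 → sum = 0.2348
V_6 = 0.2348 / l_6 = 0.2348 / 0.091 = 2.58022… → 2.580

2.580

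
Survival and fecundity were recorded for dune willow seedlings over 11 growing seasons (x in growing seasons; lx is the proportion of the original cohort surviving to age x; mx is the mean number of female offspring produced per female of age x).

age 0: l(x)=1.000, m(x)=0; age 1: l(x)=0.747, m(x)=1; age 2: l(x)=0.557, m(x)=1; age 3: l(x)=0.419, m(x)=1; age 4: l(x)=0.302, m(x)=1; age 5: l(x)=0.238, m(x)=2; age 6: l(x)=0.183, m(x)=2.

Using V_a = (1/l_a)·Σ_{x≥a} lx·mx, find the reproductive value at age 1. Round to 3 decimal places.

lx·mx for x ≥ 1: 0.747, 0.557, 0.419, 0.302, 0.476, 0.366 → sum = 2.867
V_1 = 2.867 / l_1 = 2.867 / 0.747 = 3.838019… → 3.838

3.838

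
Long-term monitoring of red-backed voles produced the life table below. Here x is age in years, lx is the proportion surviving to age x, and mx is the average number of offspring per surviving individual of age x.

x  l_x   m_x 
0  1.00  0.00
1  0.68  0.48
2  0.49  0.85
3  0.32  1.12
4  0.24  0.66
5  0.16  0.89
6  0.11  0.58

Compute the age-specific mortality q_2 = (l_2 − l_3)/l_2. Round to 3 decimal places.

0.347

q_2 = (l_2 − l_3) / l_2 = (0.49 − 0.32) / 0.49
     = 0.17 / 0.49 = 0.346939… → 0.347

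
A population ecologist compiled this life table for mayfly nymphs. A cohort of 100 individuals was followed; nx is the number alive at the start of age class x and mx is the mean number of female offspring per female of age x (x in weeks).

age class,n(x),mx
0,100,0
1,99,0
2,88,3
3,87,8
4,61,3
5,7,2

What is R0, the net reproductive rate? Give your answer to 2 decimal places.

11.57

lx = nx/n0 = nx/100: 1, 0.99, 0.88, 0.87, 0.61, 0.07
lx·mx by age: 0, 0, 2.64, 6.96, 1.83, 0.14
R0 = Σ lx·mx = 11.57 → 11.57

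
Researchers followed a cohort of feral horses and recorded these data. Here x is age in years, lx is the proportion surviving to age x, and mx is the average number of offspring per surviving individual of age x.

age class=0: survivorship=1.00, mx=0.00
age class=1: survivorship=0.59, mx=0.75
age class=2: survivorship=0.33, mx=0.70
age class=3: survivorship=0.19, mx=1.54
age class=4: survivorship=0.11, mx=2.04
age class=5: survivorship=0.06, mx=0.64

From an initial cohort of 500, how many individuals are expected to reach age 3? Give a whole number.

Expected survivors = N0 · l_3 = 500 × 0.19 = 95 → 95

95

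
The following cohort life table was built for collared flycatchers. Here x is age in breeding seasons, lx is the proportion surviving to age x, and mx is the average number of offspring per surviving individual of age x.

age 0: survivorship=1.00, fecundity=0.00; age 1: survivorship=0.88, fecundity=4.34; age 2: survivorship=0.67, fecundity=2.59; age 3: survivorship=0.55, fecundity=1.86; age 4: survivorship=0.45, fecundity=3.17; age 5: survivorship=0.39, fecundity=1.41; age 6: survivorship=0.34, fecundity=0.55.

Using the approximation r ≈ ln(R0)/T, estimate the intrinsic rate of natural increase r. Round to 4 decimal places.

R0 = Σ lx·mx = 0 + 3.8192 + 1.7353 + 1.023 + 1.4265 + 0.5499 + 0.187 = 8.7409
Σ x·lx·mx = 19.9363; T = 19.9363/8.7409 = 2.28081…
r ≈ ln(R0)/T = ln(8.7409)/2.28081… = 0.950547… → 0.9505

0.9505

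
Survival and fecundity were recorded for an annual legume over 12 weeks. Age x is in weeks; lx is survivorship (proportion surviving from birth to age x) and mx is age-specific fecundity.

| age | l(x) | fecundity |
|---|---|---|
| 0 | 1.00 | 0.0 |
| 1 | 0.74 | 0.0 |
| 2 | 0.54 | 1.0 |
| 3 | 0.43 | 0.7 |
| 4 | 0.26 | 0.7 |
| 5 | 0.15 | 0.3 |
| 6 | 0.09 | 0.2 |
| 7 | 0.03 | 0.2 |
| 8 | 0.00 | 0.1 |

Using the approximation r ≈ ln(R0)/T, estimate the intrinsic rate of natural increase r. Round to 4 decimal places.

R0 = Σ lx·mx = 0 + 0 + 0.54 + 0.301 + 0.182 + 0.045 + 0.018 + 0.006 + 0 = 1.092
Σ x·lx·mx = 3.086; T = 3.086/1.092 = 2.82601…
r ≈ ln(R0)/T = ln(1.092)/2.82601… = 0.031143… → 0.0311

0.0311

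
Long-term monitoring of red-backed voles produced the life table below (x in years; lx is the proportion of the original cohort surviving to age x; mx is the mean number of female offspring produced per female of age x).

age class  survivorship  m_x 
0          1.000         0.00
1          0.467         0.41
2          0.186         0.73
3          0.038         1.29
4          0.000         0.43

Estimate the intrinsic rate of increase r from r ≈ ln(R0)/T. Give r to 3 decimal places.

R0 = Σ lx·mx = 0 + 0.19147 + 0.13578 + 0.04902 + 0 = 0.37627
Σ x·lx·mx = 0.61009; T = 0.61009/0.37627 = 1.62142…
r ≈ ln(R0)/T = ln(0.37627)/1.62142… = -0.60284… → -0.603

-0.603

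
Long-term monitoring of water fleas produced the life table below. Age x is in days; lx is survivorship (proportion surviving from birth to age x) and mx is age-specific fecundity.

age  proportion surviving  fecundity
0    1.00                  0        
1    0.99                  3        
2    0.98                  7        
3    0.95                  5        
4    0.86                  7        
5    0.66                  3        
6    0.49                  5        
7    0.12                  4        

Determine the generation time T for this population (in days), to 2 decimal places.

3.25

lx·mx: 0, 2.97, 6.86, 4.75, 6.02, 1.98, 2.45, 0.48 → R0 = 25.51
x·lx·mx: 0, 2.97, 13.72, 14.25, 24.08, 9.9, 14.7, 3.36 → Σ = 82.98
T = 82.98 / 25.51 = 3.252842… → 3.25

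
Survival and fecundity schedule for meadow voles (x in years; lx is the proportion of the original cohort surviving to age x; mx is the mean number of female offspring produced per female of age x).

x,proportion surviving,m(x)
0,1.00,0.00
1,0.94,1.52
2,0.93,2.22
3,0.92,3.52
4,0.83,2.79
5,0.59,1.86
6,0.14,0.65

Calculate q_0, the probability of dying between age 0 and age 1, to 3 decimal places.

0.060

q_0 = (l_0 − l_1) / l_0 = (1 − 0.94) / 1
     = 0.06 / 1 = 0.06 → 0.060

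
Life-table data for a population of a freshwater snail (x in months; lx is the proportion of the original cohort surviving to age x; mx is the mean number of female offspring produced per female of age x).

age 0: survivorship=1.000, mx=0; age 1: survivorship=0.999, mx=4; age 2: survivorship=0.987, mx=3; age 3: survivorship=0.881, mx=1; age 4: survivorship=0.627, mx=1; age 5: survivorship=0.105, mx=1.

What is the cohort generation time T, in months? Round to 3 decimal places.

1.820

lx·mx: 0, 3.996, 2.961, 0.881, 0.627, 0.105 → R0 = 8.57
x·lx·mx: 0, 3.996, 5.922, 2.643, 2.508, 0.525 → Σ = 15.594
T = 15.594 / 8.57 = 1.819603… → 1.820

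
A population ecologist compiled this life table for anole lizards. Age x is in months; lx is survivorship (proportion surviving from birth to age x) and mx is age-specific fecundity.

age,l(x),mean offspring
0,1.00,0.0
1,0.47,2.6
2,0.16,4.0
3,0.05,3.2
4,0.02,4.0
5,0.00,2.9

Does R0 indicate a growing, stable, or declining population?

R0 = Σ lx·mx = 0 + 1.222 + 0.64 + 0.16 + 0.08 + 0 = 2.102
R0 > 1, so the population is growing.

growing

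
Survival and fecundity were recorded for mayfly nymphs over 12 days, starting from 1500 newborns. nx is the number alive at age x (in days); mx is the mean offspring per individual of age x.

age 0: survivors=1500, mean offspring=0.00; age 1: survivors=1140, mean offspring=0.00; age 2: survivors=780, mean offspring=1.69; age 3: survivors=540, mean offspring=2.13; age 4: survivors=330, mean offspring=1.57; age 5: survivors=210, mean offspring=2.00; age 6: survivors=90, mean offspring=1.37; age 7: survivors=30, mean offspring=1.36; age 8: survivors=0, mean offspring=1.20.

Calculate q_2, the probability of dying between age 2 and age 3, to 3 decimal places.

lx = nx/n0 = nx/1500: 1, 0.76, 0.52, 0.36, 0.22, 0.14, 0.06, 0.02, 0
q_2 = (l_2 − l_3) / l_2 = (0.52 − 0.36) / 0.52
     = 0.16 / 0.52 = 0.307692… → 0.308

0.308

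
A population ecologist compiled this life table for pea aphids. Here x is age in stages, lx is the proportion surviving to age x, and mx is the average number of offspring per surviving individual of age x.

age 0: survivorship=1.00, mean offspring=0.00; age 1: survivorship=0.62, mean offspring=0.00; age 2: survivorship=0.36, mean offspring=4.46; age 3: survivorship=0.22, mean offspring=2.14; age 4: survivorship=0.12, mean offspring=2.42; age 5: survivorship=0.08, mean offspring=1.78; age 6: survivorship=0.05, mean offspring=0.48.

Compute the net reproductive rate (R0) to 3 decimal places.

2.533

lx·mx by age: 0, 0, 1.6056, 0.4708, 0.2904, 0.1424, 0.024
R0 = Σ lx·mx = 2.5332 → 2.533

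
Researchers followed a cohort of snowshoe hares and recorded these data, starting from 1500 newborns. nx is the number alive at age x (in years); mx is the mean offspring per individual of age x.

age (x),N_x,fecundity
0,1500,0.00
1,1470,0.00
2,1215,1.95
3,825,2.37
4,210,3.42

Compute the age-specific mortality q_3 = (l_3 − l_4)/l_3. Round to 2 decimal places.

0.75

lx = nx/n0 = nx/1500: 1, 0.98, 0.81, 0.55, 0.14
q_3 = (l_3 − l_4) / l_3 = (0.55 − 0.14) / 0.55
     = 0.41 / 0.55 = 0.745455… → 0.75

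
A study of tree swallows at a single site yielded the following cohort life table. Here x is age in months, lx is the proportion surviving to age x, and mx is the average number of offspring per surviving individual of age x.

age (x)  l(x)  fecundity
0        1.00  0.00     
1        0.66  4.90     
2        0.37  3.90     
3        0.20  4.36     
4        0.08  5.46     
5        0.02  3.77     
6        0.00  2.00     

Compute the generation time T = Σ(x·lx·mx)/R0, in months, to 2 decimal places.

1.79

lx·mx: 0, 3.234, 1.443, 0.872, 0.4368, 0.0754, 0 → R0 = 6.0612
x·lx·mx: 0, 3.234, 2.886, 2.616, 1.7472, 0.377, 0 → Σ = 10.8602
T = 10.8602 / 6.0612 = 1.791757… → 1.79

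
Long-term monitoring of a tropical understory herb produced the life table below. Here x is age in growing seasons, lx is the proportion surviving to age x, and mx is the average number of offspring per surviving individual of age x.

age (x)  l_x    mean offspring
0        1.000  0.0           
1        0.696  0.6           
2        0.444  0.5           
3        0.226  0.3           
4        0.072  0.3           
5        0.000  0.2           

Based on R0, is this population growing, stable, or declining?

declining

R0 = Σ lx·mx = 0 + 0.4176 + 0.222 + 0.0678 + 0.0216 + 0 = 0.729
R0 < 1, so the population is declining.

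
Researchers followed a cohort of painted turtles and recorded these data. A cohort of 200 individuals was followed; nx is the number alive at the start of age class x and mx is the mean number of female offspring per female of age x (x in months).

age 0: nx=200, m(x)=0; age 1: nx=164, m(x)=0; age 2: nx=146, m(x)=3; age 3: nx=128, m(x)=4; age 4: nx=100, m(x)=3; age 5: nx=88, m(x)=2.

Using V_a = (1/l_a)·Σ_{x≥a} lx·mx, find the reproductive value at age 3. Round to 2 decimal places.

7.72

lx = nx/n0 = nx/200: 1, 0.82, 0.73, 0.64, 0.5, 0.44
lx·mx for x ≥ 3: 2.56, 1.5, 0.88 → sum = 4.94
V_3 = 4.94 / l_3 = 4.94 / 0.64 = 7.71875 → 7.72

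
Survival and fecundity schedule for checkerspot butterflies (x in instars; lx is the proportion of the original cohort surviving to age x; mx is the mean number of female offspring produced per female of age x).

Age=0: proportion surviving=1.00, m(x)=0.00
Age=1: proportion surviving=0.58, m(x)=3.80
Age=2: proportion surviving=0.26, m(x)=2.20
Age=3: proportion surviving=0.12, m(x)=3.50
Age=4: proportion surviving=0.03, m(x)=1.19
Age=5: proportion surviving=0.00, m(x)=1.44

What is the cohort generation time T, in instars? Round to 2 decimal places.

1.47

lx·mx: 0, 2.204, 0.572, 0.42, 0.0357, 0 → R0 = 3.2317
x·lx·mx: 0, 2.204, 1.144, 1.26, 0.1428, 0 → Σ = 4.7508
T = 4.7508 / 3.2317 = 1.470062… → 1.47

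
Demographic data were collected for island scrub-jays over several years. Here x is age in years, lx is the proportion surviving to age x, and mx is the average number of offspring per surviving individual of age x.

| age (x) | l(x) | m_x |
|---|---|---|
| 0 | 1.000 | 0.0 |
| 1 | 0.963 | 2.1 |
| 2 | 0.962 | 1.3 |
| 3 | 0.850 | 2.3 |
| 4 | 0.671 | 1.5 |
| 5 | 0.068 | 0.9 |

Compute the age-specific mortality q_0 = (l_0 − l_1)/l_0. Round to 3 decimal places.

q_0 = (l_0 − l_1) / l_0 = (1 − 0.963) / 1
     = 0.037 / 1 = 0.037 → 0.037

0.037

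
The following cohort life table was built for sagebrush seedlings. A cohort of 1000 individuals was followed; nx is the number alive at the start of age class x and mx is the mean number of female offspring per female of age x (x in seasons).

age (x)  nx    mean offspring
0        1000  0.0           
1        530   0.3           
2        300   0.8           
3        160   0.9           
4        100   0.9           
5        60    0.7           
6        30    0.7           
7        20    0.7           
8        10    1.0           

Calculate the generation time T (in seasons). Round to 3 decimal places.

lx = nx/n0 = nx/1000: 1, 0.53, 0.3, 0.16, 0.1, 0.06, 0.03, 0.02, 0.01
lx·mx: 0, 0.159, 0.24, 0.144, 0.09, 0.042, 0.021, 0.014, 0.01 → R0 = 0.72
x·lx·mx: 0, 0.159, 0.48, 0.432, 0.36, 0.21, 0.126, 0.098, 0.08 → Σ = 1.945
T = 1.945 / 0.72 = 2.701389… → 2.701

2.701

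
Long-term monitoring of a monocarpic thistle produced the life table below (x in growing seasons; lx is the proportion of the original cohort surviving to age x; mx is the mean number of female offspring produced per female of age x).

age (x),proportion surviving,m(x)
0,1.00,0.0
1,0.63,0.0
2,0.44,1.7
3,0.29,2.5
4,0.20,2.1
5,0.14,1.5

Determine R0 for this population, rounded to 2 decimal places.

2.10

lx·mx by age: 0, 0, 0.748, 0.725, 0.42, 0.21
R0 = Σ lx·mx = 2.103 → 2.10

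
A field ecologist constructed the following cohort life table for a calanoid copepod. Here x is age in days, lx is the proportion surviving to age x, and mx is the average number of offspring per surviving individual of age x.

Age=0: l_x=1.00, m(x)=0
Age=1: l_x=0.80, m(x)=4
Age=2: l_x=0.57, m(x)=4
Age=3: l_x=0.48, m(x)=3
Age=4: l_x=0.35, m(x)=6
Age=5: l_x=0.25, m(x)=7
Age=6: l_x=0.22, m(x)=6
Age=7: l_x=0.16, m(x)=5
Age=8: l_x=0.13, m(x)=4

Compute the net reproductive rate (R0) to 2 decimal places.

13.41

lx·mx by age: 0, 3.2, 2.28, 1.44, 2.1, 1.75, 1.32, 0.8, 0.52
R0 = Σ lx·mx = 13.41 → 13.41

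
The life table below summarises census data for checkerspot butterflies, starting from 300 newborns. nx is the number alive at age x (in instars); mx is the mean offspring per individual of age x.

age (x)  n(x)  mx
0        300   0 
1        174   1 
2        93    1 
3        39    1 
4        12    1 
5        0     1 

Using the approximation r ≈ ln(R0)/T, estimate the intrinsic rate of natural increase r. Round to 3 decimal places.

0.035

lx = nx/n0 = nx/300: 1, 0.58, 0.31, 0.13, 0.04, 0
R0 = Σ lx·mx = 0 + 0.58 + 0.31 + 0.13 + 0.04 + 0 = 1.06
Σ x·lx·mx = 1.75; T = 1.75/1.06 = 1.65094…
r ≈ ln(R0)/T = ln(1.06)/1.65094… = 0.03529… → 0.035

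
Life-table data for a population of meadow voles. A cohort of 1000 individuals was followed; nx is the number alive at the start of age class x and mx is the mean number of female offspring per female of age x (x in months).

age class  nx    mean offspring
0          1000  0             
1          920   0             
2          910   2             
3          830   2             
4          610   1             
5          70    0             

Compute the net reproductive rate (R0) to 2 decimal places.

lx = nx/n0 = nx/1000: 1, 0.92, 0.91, 0.83, 0.61, 0.07
lx·mx by age: 0, 0, 1.82, 1.66, 0.61, 0
R0 = Σ lx·mx = 4.09 → 4.09

4.09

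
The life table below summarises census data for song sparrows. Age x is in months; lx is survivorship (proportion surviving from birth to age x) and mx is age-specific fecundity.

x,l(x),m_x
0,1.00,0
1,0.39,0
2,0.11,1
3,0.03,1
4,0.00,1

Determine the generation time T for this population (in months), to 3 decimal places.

2.214

lx·mx: 0, 0, 0.11, 0.03, 0 → R0 = 0.14
x·lx·mx: 0, 0, 0.22, 0.09, 0 → Σ = 0.31
T = 0.31 / 0.14 = 2.214286… → 2.214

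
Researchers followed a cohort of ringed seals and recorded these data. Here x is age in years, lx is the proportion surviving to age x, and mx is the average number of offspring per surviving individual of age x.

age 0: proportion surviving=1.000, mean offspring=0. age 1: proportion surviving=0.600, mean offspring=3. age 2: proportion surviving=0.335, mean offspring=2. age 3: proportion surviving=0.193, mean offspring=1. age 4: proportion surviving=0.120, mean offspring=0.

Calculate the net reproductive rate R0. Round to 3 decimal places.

lx·mx by age: 0, 1.8, 0.67, 0.193, 0
R0 = Σ lx·mx = 2.663 → 2.663

2.663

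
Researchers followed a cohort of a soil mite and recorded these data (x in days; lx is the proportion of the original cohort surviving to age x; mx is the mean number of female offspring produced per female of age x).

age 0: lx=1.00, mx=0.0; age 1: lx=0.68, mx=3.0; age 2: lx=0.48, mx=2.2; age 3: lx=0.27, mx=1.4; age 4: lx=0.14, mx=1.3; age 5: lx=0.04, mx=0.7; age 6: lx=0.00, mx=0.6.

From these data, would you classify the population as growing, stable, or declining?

growing

R0 = Σ lx·mx = 0 + 2.04 + 1.056 + 0.378 + 0.182 + 0.028 + 0 = 3.684
R0 > 1, so the population is growing.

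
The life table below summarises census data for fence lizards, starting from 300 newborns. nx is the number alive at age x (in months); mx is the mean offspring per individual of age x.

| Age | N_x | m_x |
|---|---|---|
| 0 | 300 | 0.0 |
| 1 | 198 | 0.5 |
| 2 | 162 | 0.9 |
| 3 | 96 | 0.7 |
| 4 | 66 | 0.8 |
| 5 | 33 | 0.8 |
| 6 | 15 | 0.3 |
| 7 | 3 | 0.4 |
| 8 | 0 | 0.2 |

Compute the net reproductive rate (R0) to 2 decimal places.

1.32

lx = nx/n0 = nx/300: 1, 0.66, 0.54, 0.32, 0.22, 0.11, 0.05, 0.01, 0
lx·mx by age: 0, 0.33, 0.486, 0.224, 0.176, 0.088, 0.015, 0.004, 0
R0 = Σ lx·mx = 1.323 → 1.32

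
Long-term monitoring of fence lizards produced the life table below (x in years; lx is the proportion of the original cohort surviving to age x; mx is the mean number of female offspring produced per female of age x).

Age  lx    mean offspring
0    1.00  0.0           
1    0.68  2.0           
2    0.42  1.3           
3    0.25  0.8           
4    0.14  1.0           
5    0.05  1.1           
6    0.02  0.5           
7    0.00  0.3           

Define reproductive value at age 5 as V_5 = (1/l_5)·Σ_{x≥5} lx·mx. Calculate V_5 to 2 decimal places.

1.30

lx·mx for x ≥ 5: 0.055, 0.01, 0 → sum = 0.065
V_5 = 0.065 / l_5 = 0.065 / 0.05 = 1.3 → 1.30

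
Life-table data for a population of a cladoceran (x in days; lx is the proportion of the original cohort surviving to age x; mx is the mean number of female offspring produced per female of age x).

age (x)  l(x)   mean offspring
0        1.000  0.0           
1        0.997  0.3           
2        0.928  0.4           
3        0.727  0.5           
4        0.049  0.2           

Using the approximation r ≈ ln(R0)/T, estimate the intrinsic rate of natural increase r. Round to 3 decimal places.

R0 = Σ lx·mx = 0 + 0.2991 + 0.3712 + 0.3635 + 0.0098 = 1.0436
Σ x·lx·mx = 2.1712; T = 2.1712/1.0436 = 2.08049…
r ≈ ln(R0)/T = ln(1.0436)/2.08049… = 0.02051… → 0.021

0.021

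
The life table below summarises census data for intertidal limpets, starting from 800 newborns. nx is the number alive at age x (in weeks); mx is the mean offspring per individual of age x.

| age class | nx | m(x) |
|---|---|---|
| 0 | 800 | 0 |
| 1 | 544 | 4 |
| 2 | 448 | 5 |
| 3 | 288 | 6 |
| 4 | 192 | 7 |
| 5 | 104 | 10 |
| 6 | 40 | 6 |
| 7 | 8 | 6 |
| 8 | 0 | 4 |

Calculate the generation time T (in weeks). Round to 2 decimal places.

2.74

lx = nx/n0 = nx/800: 1, 0.68, 0.56, 0.36, 0.24, 0.13, 0.05, 0.01, 0
lx·mx: 0, 2.72, 2.8, 2.16, 1.68, 1.3, 0.3, 0.06, 0 → R0 = 11.02
x·lx·mx: 0, 2.72, 5.6, 6.48, 6.72, 6.5, 1.8, 0.42, 0 → Σ = 30.24
T = 30.24 / 11.02 = 2.744102… → 2.74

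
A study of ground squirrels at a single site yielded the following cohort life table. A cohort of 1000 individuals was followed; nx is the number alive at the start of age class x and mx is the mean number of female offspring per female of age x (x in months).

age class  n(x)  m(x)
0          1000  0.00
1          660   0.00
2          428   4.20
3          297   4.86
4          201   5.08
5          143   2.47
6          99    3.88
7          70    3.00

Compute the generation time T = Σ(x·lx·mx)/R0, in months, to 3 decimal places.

3.369

lx = nx/n0 = nx/1000: 1, 0.66, 0.428, 0.297, 0.201, 0.143, 0.099, 0.07
lx·mx: 0, 0, 1.7976, 1.44342, 1.02108, 0.35321, 0.38412, 0.21 → R0 = 5.20943
x·lx·mx: 0, 0, 3.5952, 4.33026, 4.08432, 1.76605, 2.30472, 1.47 → Σ = 17.55055
T = 17.55055 / 5.20943 = 3.368996… → 3.369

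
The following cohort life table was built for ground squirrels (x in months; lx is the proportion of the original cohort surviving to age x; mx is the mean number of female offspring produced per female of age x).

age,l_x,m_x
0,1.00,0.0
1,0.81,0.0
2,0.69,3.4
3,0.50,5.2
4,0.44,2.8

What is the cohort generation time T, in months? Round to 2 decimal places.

2.82

lx·mx: 0, 0, 2.346, 2.6, 1.232 → R0 = 6.178
x·lx·mx: 0, 0, 4.692, 7.8, 4.928 → Σ = 17.42
T = 17.42 / 6.178 = 2.819683… → 2.82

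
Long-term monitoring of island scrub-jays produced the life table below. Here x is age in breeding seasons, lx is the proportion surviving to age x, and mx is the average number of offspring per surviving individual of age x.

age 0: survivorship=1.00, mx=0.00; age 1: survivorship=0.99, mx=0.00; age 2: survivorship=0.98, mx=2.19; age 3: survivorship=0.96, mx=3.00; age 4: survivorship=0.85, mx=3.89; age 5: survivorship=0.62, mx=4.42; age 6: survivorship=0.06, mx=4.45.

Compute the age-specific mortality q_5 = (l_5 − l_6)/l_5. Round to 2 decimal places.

0.90

q_5 = (l_5 − l_6) / l_5 = (0.62 − 0.06) / 0.62
     = 0.56 / 0.62 = 0.903226… → 0.90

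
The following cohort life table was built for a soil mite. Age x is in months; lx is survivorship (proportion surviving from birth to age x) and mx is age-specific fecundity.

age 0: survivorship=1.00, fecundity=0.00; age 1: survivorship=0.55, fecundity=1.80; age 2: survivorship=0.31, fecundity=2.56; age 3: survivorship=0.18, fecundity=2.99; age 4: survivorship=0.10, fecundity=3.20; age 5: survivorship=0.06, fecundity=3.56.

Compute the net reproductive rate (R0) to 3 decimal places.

2.855

lx·mx by age: 0, 0.99, 0.7936, 0.5382, 0.32, 0.2136
R0 = Σ lx·mx = 2.8554 → 2.855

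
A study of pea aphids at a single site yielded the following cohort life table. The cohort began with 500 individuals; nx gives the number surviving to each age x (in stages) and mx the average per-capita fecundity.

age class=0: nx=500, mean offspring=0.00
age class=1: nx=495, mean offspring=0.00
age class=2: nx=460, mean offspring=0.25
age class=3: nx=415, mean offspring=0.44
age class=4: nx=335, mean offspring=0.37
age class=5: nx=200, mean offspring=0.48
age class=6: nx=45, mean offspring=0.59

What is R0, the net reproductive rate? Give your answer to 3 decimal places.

1.088

lx = nx/n0 = nx/500: 1, 0.99, 0.92, 0.83, 0.67, 0.4, 0.09
lx·mx by age: 0, 0, 0.23, 0.3652, 0.2479, 0.192, 0.0531
R0 = Σ lx·mx = 1.0882 → 1.088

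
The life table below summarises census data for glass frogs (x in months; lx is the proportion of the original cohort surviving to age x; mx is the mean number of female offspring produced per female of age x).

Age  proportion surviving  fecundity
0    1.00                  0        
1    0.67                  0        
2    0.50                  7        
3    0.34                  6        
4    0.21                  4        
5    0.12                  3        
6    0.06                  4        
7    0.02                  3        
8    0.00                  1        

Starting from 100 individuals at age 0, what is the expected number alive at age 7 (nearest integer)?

Expected survivors = N0 · l_7 = 100 × 0.02 = 2 → 2

2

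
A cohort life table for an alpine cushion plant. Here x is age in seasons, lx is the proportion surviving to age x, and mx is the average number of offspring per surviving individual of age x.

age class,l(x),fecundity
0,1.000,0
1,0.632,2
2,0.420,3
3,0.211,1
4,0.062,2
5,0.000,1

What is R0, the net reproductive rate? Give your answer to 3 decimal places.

lx·mx by age: 0, 1.264, 1.26, 0.211, 0.124, 0
R0 = Σ lx·mx = 2.859 → 2.859

2.859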